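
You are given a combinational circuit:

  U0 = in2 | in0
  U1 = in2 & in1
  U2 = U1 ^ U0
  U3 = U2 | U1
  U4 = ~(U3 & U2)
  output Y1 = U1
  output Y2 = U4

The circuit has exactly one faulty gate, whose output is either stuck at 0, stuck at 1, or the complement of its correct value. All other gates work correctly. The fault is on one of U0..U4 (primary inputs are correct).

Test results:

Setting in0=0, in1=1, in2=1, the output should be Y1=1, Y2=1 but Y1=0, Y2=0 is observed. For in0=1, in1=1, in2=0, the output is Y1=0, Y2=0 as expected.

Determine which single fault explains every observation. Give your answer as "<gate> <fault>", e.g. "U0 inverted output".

U1 stuck-at-0

Fault-free values for test 1 (in0=0, in1=1, in2=1): U0=1, U1=1, U2=0, U3=1, U4=1, giving Y1=1, Y2=1. Observed Y1=0, Y2=0.
Test 1: faults giving observed Y1=0, Y2=0 are {U1 stuck-at-0, U1 inverted output}.
Test 2 (in0=1, in1=1, in2=0): fault-free U0=1, U1=0, U2=1, U3=1, U4=0 → Y1=0, Y2=0; observed Y1=0, Y2=0. Eliminates U1 inverted output.
Only U1 stuck-at-0 is consistent with every test.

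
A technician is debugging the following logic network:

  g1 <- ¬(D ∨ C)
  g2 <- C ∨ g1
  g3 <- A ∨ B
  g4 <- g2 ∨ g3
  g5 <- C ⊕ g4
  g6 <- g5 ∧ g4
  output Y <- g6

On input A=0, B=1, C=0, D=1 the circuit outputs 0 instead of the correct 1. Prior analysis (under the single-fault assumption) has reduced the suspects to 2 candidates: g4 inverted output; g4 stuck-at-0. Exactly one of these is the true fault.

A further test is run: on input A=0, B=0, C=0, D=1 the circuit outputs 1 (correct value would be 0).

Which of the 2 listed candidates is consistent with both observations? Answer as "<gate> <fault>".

g4 inverted output

Evaluate each candidate on input A=0, B=0, C=0, D=1:
  g4 inverted output: g1=0, g2=0, g3=0, g4=1 [inverted output], g5=1, g6=1 → 1 — matches
  g4 stuck-at-0: g1=0, g2=0, g3=0, g4=0 [stuck-at-0], g5=0, g6=0 → 0 — eliminated
Only g4 inverted output reproduces the observed 1.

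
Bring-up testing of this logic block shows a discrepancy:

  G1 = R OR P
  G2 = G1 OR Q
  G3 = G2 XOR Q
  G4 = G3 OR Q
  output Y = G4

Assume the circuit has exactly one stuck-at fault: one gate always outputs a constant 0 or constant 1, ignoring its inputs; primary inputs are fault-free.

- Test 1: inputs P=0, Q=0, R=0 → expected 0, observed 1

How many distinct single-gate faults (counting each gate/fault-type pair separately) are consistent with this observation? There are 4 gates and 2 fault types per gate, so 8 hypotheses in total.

4

Fault-free: G1=0, G2=0, G3=0, G4=0 → 0. Observed 1.
  G1 stuck-at-0: output 0 ✗
  G1 stuck-at-1: output 1 ✓
  G2 stuck-at-0: output 0 ✗
  G2 stuck-at-1: output 1 ✓
  G3 stuck-at-0: output 0 ✗
  G3 stuck-at-1: output 1 ✓
  G4 stuck-at-0: output 0 ✗
  G4 stuck-at-1: output 1 ✓
Consistent faults: {G1 stuck-at-1, G2 stuck-at-1, G3 stuck-at-1, G4 stuck-at-1} — 4 in all.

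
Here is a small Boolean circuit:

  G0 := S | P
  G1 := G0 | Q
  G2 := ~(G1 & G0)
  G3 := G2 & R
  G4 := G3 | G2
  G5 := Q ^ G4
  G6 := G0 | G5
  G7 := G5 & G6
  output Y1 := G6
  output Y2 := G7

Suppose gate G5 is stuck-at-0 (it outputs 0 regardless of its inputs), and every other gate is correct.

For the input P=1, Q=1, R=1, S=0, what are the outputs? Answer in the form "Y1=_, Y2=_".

Y1=1, Y2=0

Propagate with G5 forced: G0=1, G1=1, G2=0, G3=0, G4=0, G5=0 [stuck-at-0], G6=1, G7=0.
So the outputs are Y1=1, Y2=0. (Without the fault they would be Y1=1, Y2=1.)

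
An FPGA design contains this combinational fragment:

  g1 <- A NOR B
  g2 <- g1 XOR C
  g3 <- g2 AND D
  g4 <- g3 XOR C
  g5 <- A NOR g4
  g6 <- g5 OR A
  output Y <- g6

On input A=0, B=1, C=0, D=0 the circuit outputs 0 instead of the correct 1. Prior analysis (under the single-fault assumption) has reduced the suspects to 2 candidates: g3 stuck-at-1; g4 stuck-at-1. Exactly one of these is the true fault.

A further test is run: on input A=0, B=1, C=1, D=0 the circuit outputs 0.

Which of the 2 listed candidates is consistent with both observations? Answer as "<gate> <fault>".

g4 stuck-at-1

Evaluate each candidate on input A=0, B=1, C=1, D=0:
  g3 stuck-at-1: g1=0, g2=1, g3=1 [stuck-at-1], g4=0, g5=1, g6=1 → 1 — eliminated
  g4 stuck-at-1: g1=0, g2=1, g3=0, g4=1 [stuck-at-1], g5=0, g6=0 → 0 — matches
Only g4 stuck-at-1 reproduces the observed 0.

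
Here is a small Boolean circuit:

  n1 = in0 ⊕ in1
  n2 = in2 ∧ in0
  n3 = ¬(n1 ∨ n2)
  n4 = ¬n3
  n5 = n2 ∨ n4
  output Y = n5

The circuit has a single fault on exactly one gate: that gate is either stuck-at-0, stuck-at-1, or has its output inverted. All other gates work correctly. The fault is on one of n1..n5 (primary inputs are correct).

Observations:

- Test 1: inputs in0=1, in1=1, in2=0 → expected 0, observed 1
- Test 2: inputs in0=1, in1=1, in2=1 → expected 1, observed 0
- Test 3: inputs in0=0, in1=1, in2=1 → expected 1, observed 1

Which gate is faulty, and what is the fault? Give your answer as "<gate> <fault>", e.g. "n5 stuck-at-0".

Fault-free values for test 1 (in0=1, in1=1, in2=0): n1=0, n2=0, n3=1, n4=0, n5=0, giving Y=0. Observed 1.
Test 1: faults giving observed 1 are {n1 stuck-at-1, n1 inverted output, n2 stuck-at-1, n2 inverted output, n3 stuck-at-0, n3 inverted output, n4 stuck-at-1, n4 inverted output, n5 stuck-at-1, n5 inverted output}.
Test 2 (in0=1, in1=1, in2=1): fault-free n1=0, n2=1, n3=0, n4=1, n5=1 → 1; observed 0. Eliminates n1 stuck-at-1, n1 inverted output, n2 stuck-at-1, n3 stuck-at-0, n3 inverted output, n4 stuck-at-1, n4 inverted output, n5 stuck-at-1.
Test 3 (in0=0, in1=1, in2=1): fault-free n1=1, n2=0, n3=0, n4=1, n5=1 → 1; observed 1. Eliminates n5 inverted output.
Only n2 inverted output is consistent with every test.

n2 inverted output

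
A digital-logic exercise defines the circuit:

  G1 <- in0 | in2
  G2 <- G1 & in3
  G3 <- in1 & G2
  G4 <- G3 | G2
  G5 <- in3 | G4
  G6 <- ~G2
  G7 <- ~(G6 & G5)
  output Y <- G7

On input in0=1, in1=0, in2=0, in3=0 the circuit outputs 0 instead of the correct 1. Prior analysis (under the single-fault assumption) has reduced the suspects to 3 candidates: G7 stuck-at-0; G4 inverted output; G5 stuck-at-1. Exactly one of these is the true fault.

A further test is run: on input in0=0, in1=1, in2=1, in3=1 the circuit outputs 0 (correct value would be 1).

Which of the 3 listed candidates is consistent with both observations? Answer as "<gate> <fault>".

G7 stuck-at-0

Evaluate each candidate on input in0=0, in1=1, in2=1, in3=1:
  G7 stuck-at-0: G1=1, G2=1, G3=1, G4=1, G5=1, G6=0, G7=0 [stuck-at-0] → 0 — matches
  G4 inverted output: G1=1, G2=1, G3=1, G4=0 [inverted output], G5=1, G6=0, G7=1 → 1 — eliminated
  G5 stuck-at-1: G1=1, G2=1, G3=1, G4=1, G5=1 [stuck-at-1], G6=0, G7=1 → 1 — eliminated
Only G7 stuck-at-0 reproduces the observed 0.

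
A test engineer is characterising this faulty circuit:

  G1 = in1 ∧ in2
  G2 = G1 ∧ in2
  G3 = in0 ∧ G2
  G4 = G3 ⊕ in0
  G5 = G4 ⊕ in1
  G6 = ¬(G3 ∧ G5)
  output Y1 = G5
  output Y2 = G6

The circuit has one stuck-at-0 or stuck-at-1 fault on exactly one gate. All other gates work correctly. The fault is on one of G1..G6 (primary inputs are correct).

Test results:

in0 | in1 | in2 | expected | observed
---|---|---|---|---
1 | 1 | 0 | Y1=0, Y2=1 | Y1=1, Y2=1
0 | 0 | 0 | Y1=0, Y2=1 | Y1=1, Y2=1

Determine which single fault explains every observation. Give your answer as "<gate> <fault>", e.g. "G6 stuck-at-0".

Fault-free values for test 1 (in0=1, in1=1, in2=0): G1=0, G2=0, G3=0, G4=1, G5=0, G6=1, giving Y1=0, Y2=1. Observed Y1=1, Y2=1.
Test 1: faults giving observed Y1=1, Y2=1 are {G4 stuck-at-0, G5 stuck-at-1}.
Test 2 (in0=0, in1=0, in2=0): fault-free G1=0, G2=0, G3=0, G4=0, G5=0, G6=1 → Y1=0, Y2=1; observed Y1=1, Y2=1. Eliminates G4 stuck-at-0.
Only G5 stuck-at-1 is consistent with every test.

G5 stuck-at-1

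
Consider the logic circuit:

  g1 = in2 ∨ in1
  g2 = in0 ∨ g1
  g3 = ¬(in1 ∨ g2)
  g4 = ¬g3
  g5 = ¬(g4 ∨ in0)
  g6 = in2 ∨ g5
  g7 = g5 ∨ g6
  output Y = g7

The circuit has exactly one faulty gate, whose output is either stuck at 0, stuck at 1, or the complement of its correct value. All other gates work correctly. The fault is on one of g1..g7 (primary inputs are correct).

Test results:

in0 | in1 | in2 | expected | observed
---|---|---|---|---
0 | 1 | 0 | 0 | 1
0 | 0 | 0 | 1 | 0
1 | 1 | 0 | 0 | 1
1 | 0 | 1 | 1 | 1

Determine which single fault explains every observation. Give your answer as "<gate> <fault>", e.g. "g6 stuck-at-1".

Fault-free values for test 1 (in0=0, in1=1, in2=0): g1=1, g2=1, g3=0, g4=1, g5=0, g6=0, g7=0, giving Y=0. Observed 1.
Test 1: faults giving observed 1 are {g3 stuck-at-1, g3 inverted output, g4 stuck-at-0, g4 inverted output, g5 stuck-at-1, g5 inverted output, g6 stuck-at-1, g6 inverted output, g7 stuck-at-1, g7 inverted output}.
Test 2 (in0=0, in1=0, in2=0): fault-free g1=0, g2=0, g3=1, g4=0, g5=1, g6=1, g7=1 → 1; observed 0. Eliminates g3 stuck-at-1, g4 stuck-at-0, g5 stuck-at-1, g6 stuck-at-1, g6 inverted output, g7 stuck-at-1.
Test 3 (in0=1, in1=1, in2=0): fault-free g1=1, g2=1, g3=0, g4=1, g5=0, g6=0, g7=0 → 0; observed 1. Eliminates g3 inverted output, g4 inverted output.
Test 4 (in0=1, in1=0, in2=1): fault-free g1=1, g2=1, g3=0, g4=1, g5=0, g6=1, g7=1 → 1; observed 1. Eliminates g7 inverted output.
Only g5 inverted output is consistent with every test.

g5 inverted output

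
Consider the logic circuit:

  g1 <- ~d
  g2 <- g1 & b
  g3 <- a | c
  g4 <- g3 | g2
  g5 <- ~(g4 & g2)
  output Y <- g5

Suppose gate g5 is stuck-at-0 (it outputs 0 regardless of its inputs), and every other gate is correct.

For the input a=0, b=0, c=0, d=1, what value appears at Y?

0

Propagate with g5 forced: g1=0, g2=0, g3=0, g4=0, g5=0 [stuck-at-0].
So Y = 0. (Without the fault it would be 1.)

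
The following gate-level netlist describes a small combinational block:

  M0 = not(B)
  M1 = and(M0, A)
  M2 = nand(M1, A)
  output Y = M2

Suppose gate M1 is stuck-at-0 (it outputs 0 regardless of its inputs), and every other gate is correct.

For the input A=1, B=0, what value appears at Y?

1

Propagate with M1 forced: M0=1, M1=0 [stuck-at-0], M2=1.
So Y = 1. (Without the fault it would be 0.)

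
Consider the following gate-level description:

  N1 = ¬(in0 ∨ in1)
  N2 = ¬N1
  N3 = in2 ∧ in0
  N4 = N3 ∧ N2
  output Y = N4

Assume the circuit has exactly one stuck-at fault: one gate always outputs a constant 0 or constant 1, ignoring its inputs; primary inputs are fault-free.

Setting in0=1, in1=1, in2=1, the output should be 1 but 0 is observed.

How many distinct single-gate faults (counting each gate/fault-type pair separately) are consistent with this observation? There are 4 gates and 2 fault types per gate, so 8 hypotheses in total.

4

Fault-free: N1=0, N2=1, N3=1, N4=1 → 1. Observed 0.
  N1 stuck-at-0: output 1 ✗
  N1 stuck-at-1: output 0 ✓
  N2 stuck-at-0: output 0 ✓
  N2 stuck-at-1: output 1 ✗
  N3 stuck-at-0: output 0 ✓
  N3 stuck-at-1: output 1 ✗
  N4 stuck-at-0: output 0 ✓
  N4 stuck-at-1: output 1 ✗
Consistent faults: {N1 stuck-at-1, N2 stuck-at-0, N3 stuck-at-0, N4 stuck-at-0} — 4 in all.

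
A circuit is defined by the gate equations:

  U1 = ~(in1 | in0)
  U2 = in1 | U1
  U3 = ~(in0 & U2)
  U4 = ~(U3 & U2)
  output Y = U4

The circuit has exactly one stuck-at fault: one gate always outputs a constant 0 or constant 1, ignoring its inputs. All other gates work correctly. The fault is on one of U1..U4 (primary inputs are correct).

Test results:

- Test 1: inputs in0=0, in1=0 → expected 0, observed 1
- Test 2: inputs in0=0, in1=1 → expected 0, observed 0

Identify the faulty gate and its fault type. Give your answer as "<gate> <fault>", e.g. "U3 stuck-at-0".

Fault-free values for test 1 (in0=0, in1=0): U1=1, U2=1, U3=1, U4=0, giving Y=0. Observed 1.
Test 1: faults giving observed 1 are {U1 stuck-at-0, U2 stuck-at-0, U3 stuck-at-0, U4 stuck-at-1}.
Test 2 (in0=0, in1=1): fault-free U1=0, U2=1, U3=1, U4=0 → 0; observed 0. Eliminates U2 stuck-at-0, U3 stuck-at-0, U4 stuck-at-1.
Only U1 stuck-at-0 is consistent with every test.

U1 stuck-at-0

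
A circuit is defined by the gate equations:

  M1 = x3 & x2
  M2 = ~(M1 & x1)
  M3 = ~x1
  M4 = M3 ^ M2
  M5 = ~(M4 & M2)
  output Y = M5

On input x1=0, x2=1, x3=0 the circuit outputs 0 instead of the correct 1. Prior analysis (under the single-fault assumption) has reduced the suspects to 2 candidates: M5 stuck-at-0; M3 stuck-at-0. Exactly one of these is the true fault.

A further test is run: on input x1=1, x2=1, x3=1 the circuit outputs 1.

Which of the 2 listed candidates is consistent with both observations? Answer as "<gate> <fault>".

Evaluate each candidate on input x1=1, x2=1, x3=1:
  M5 stuck-at-0: M1=1, M2=0, M3=0, M4=0, M5=0 [stuck-at-0] → 0 — eliminated
  M3 stuck-at-0: M1=1, M2=0, M3=0 [stuck-at-0], M4=0, M5=1 → 1 — matches
Only M3 stuck-at-0 reproduces the observed 1.

M3 stuck-at-0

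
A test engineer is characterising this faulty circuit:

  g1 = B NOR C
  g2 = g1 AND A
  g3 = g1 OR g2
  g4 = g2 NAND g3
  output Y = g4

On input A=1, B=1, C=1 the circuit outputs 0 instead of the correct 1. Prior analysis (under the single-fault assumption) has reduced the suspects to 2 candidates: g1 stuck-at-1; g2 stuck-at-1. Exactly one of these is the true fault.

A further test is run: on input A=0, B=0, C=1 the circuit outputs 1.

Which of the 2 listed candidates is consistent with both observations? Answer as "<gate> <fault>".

g1 stuck-at-1

Evaluate each candidate on input A=0, B=0, C=1:
  g1 stuck-at-1: g1=1 [stuck-at-1], g2=0, g3=1, g4=1 → 1 — matches
  g2 stuck-at-1: g1=0, g2=1 [stuck-at-1], g3=1, g4=0 → 0 — eliminated
Only g1 stuck-at-1 reproduces the observed 1.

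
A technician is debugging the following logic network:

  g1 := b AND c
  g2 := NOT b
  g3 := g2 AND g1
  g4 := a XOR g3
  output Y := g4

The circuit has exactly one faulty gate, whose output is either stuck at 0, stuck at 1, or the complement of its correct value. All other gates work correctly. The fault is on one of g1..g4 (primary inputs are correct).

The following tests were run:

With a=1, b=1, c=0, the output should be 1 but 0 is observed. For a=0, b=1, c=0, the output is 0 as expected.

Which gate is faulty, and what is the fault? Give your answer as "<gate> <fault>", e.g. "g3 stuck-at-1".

Fault-free values for test 1 (a=1, b=1, c=0): g1=0, g2=0, g3=0, g4=1, giving Y=1. Observed 0.
Test 1: faults giving observed 0 are {g3 stuck-at-1, g3 inverted output, g4 stuck-at-0, g4 inverted output}.
Test 2 (a=0, b=1, c=0): fault-free g1=0, g2=0, g3=0, g4=0 → 0; observed 0. Eliminates g3 stuck-at-1, g3 inverted output, g4 inverted output.
Only g4 stuck-at-0 is consistent with every test.

g4 stuck-at-0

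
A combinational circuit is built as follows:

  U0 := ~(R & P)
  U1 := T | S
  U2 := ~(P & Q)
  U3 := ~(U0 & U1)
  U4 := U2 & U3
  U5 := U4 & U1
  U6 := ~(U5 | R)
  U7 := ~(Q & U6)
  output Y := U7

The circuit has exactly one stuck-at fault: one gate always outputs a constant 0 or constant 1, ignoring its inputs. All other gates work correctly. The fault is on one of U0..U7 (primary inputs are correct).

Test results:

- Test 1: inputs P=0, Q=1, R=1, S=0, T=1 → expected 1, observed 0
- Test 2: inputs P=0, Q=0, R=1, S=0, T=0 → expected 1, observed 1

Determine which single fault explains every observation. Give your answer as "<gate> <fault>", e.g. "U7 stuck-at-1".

U6 stuck-at-1

Fault-free values for test 1 (P=0, Q=1, R=1, S=0, T=1): U0=1, U1=1, U2=1, U3=0, U4=0, U5=0, U6=0, U7=1, giving Y=1. Observed 0.
Test 1: faults giving observed 0 are {U6 stuck-at-1, U7 stuck-at-0}.
Test 2 (P=0, Q=0, R=1, S=0, T=0): fault-free U0=1, U1=0, U2=1, U3=1, U4=1, U5=0, U6=0, U7=1 → 1; observed 1. Eliminates U7 stuck-at-0.
Only U6 stuck-at-1 is consistent with every test.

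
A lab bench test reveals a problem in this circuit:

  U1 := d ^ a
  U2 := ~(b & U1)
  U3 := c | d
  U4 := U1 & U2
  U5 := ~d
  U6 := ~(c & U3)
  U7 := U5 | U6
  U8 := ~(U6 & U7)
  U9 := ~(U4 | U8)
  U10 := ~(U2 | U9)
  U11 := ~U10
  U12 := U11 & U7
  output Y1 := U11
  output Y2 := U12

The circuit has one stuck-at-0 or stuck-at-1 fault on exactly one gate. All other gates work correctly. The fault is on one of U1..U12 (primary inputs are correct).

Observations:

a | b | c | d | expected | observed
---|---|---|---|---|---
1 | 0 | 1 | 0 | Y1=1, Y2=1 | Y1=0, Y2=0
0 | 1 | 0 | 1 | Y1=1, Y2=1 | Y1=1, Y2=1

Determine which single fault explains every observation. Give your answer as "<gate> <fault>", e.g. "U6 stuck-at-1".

U2 stuck-at-0

Fault-free values for test 1 (a=1, b=0, c=1, d=0): U1=1, U2=1, U3=1, U4=1, U5=1, U6=0, U7=1, U8=1, U9=0, U10=0, U11=1, U12=1, giving Y1=1, Y2=1. Observed Y1=0, Y2=0.
Test 1: faults giving observed Y1=0, Y2=0 are {U2 stuck-at-0, U10 stuck-at-1, U11 stuck-at-0}.
Test 2 (a=0, b=1, c=0, d=1): fault-free U1=1, U2=0, U3=1, U4=0, U5=0, U6=1, U7=1, U8=0, U9=1, U10=0, U11=1, U12=1 → Y1=1, Y2=1; observed Y1=1, Y2=1. Eliminates U10 stuck-at-1, U11 stuck-at-0.
Only U2 stuck-at-0 is consistent with every test.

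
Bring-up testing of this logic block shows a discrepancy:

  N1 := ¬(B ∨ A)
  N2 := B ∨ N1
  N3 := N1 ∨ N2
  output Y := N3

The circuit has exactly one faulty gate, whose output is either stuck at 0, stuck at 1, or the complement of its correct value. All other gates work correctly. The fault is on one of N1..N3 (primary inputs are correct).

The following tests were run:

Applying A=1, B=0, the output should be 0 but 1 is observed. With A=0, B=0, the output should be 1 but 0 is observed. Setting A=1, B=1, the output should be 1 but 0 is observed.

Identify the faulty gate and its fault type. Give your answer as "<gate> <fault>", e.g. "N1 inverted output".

Fault-free values for test 1 (A=1, B=0): N1=0, N2=0, N3=0, giving Y=0. Observed 1.
Test 1: faults giving observed 1 are {N1 stuck-at-1, N1 inverted output, N2 stuck-at-1, N2 inverted output, N3 stuck-at-1, N3 inverted output}.
Test 2 (A=0, B=0): fault-free N1=1, N2=1, N3=1 → 1; observed 0. Eliminates N1 stuck-at-1, N2 stuck-at-1, N2 inverted output, N3 stuck-at-1.
Test 3 (A=1, B=1): fault-free N1=0, N2=1, N3=1 → 1; observed 0. Eliminates N1 inverted output.
Only N3 inverted output is consistent with every test.

N3 inverted output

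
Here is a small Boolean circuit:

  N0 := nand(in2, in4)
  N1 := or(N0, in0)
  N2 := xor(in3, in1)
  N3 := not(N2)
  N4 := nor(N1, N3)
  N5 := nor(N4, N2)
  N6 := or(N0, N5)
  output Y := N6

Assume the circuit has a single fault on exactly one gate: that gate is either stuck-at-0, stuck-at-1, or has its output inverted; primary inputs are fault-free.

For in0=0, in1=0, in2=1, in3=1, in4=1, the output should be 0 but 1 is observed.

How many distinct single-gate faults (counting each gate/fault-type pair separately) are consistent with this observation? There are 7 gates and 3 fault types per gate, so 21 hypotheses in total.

Fault-free: N0=0, N1=0, N2=1, N3=0, N4=1, N5=0, N6=0 → 0. Observed 1.
  N0: stuck-at-1, inverted output ✓; others ✗
  N1: none of the 3 fault types match ✗
  N2: stuck-at-0, inverted output ✓; others ✗
  N3: none of the 3 fault types match ✗
  N4: none of the 3 fault types match ✗
  N5: stuck-at-1, inverted output ✓; others ✗
  N6: stuck-at-1, inverted output ✓; others ✗
Consistent faults: {N0 stuck-at-1, N0 inverted output, N2 stuck-at-0, N2 inverted output, N5 stuck-at-1, N5 inverted output, N6 stuck-at-1, N6 inverted output} — 8 in all.

8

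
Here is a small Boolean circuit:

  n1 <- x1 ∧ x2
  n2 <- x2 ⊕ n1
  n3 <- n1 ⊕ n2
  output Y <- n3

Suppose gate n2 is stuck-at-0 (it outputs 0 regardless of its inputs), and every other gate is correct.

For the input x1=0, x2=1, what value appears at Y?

0

Propagate with n2 forced: n1=0, n2=0 [stuck-at-0], n3=0.
So Y = 0. (Without the fault it would be 1.)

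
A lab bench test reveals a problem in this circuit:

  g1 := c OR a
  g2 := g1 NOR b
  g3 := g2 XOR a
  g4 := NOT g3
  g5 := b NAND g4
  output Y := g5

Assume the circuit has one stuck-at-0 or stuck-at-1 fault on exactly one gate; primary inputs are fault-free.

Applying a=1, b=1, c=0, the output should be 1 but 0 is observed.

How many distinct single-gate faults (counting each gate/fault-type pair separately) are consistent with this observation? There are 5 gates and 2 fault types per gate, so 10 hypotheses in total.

Fault-free: g1=1, g2=0, g3=1, g4=0, g5=1 → 1. Observed 0.
  g1 stuck-at-0: output 1 ✗
  g1 stuck-at-1: output 1 ✗
  g2 stuck-at-0: output 1 ✗
  g2 stuck-at-1: output 0 ✓
  g3 stuck-at-0: output 0 ✓
  g3 stuck-at-1: output 1 ✗
  g4 stuck-at-0: output 1 ✗
  g4 stuck-at-1: output 0 ✓
  g5 stuck-at-0: output 0 ✓
  g5 stuck-at-1: output 1 ✗
Consistent faults: {g2 stuck-at-1, g3 stuck-at-0, g4 stuck-at-1, g5 stuck-at-0} — 4 in all.

4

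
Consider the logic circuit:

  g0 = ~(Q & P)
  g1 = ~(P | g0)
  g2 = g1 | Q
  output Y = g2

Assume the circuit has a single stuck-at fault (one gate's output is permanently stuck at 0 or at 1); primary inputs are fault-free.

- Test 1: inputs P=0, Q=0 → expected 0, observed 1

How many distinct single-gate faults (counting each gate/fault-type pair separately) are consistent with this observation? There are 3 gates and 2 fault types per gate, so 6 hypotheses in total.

Fault-free: g0=1, g1=0, g2=0 → 0. Observed 1.
  g0 stuck-at-0: output 1 ✓
  g0 stuck-at-1: output 0 ✗
  g1 stuck-at-0: output 0 ✗
  g1 stuck-at-1: output 1 ✓
  g2 stuck-at-0: output 0 ✗
  g2 stuck-at-1: output 1 ✓
Consistent faults: {g0 stuck-at-0, g1 stuck-at-1, g2 stuck-at-1} — 3 in all.

3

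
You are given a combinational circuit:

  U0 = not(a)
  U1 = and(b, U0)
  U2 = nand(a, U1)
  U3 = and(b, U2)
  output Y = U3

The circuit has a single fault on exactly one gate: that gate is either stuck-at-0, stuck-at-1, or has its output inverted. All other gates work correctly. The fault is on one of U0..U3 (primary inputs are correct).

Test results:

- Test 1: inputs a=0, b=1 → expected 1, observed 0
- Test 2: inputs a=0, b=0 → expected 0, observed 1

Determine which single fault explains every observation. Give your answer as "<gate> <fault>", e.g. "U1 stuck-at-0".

Fault-free values for test 1 (a=0, b=1): U0=1, U1=1, U2=1, U3=1, giving Y=1. Observed 0.
Test 1: faults giving observed 0 are {U2 stuck-at-0, U2 inverted output, U3 stuck-at-0, U3 inverted output}.
Test 2 (a=0, b=0): fault-free U0=1, U1=0, U2=1, U3=0 → 0; observed 1. Eliminates U2 stuck-at-0, U2 inverted output, U3 stuck-at-0.
Only U3 inverted output is consistent with every test.

U3 inverted output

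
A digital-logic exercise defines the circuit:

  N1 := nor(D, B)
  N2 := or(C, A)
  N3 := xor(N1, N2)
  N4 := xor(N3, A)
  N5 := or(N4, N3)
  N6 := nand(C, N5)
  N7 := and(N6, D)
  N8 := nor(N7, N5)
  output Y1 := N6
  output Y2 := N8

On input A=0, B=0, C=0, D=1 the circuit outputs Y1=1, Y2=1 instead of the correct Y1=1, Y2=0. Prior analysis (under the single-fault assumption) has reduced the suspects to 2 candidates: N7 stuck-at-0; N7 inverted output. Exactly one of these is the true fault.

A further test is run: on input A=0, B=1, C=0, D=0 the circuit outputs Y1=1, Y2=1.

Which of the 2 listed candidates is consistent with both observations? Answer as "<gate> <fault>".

N7 stuck-at-0

Evaluate each candidate on input A=0, B=1, C=0, D=0:
  N7 stuck-at-0: N1=0, N2=0, N3=0, N4=0, N5=0, N6=1, N7=0 [stuck-at-0], N8=1 → Y1=1, Y2=1 — matches
  N7 inverted output: N1=0, N2=0, N3=0, N4=0, N5=0, N6=1, N7=1 [inverted output], N8=0 → Y1=1, Y2=0 — eliminated
Only N7 stuck-at-0 reproduces the observed Y1=1, Y2=1.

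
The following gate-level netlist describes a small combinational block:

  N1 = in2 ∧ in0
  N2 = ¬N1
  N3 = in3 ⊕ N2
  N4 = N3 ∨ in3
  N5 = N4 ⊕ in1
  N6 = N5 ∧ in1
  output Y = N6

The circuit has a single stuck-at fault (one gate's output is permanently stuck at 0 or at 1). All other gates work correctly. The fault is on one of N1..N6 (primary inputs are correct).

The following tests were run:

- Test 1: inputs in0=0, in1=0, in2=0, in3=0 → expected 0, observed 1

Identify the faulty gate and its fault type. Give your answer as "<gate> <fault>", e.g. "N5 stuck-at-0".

N6 stuck-at-1

Fault-free values for test 1 (in0=0, in1=0, in2=0, in3=0): N1=0, N2=1, N3=1, N4=1, N5=1, N6=0, giving Y=0. Observed 1.
Test 1: faults giving observed 1 are {N6 stuck-at-1}.
Only N6 stuck-at-1 is consistent with every test.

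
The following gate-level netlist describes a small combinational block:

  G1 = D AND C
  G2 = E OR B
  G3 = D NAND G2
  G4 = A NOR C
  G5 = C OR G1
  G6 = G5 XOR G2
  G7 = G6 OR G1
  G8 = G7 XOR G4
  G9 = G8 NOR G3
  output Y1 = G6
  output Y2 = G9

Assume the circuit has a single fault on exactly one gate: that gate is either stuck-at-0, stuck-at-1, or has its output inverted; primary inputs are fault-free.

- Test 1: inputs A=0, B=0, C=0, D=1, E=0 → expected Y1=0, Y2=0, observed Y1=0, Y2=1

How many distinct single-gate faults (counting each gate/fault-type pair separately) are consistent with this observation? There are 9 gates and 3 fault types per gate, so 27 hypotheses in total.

Fault-free: G1=0, G2=0, G3=1, G4=1, G5=0, G6=0, G7=0, G8=1, G9=0 → Y1=0, Y2=0. Observed Y1=0, Y2=1.
  G1: none of the 3 fault types match ✗
  G2: none of the 3 fault types match ✗
  G3: none of the 3 fault types match ✗
  G4: none of the 3 fault types match ✗
  G5: none of the 3 fault types match ✗
  G6: none of the 3 fault types match ✗
  G7: none of the 3 fault types match ✗
  G8: none of the 3 fault types match ✗
  G9: stuck-at-1, inverted output ✓; others ✗
Consistent faults: {G9 stuck-at-1, G9 inverted output} — 2 in all.

2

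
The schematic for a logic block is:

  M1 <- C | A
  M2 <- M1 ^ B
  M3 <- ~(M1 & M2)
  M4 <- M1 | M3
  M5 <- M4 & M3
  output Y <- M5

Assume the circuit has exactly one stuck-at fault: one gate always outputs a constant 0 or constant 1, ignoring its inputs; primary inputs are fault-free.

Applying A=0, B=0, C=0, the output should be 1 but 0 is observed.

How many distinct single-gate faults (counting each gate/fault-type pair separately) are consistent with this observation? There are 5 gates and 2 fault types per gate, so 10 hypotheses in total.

4

Fault-free: M1=0, M2=0, M3=1, M4=1, M5=1 → 1. Observed 0.
  M1 stuck-at-0: output 1 ✗
  M1 stuck-at-1: output 0 ✓
  M2 stuck-at-0: output 1 ✗
  M2 stuck-at-1: output 1 ✗
  M3 stuck-at-0: output 0 ✓
  M3 stuck-at-1: output 1 ✗
  M4 stuck-at-0: output 0 ✓
  M4 stuck-at-1: output 1 ✗
  M5 stuck-at-0: output 0 ✓
  M5 stuck-at-1: output 1 ✗
Consistent faults: {M1 stuck-at-1, M3 stuck-at-0, M4 stuck-at-0, M5 stuck-at-0} — 4 in all.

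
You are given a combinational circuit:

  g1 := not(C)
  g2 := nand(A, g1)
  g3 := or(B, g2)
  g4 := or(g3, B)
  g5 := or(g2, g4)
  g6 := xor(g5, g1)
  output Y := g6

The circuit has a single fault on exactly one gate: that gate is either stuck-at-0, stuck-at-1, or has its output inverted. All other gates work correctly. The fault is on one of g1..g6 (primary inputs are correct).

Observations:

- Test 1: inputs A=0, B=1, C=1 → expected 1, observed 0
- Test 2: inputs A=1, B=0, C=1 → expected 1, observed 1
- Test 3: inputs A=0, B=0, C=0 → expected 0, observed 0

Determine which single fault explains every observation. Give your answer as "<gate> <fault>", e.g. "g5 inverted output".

g1 stuck-at-1

Fault-free values for test 1 (A=0, B=1, C=1): g1=0, g2=1, g3=1, g4=1, g5=1, g6=1, giving Y=1. Observed 0.
Test 1: faults giving observed 0 are {g1 stuck-at-1, g1 inverted output, g5 stuck-at-0, g5 inverted output, g6 stuck-at-0, g6 inverted output}.
Test 2 (A=1, B=0, C=1): fault-free g1=0, g2=1, g3=1, g4=1, g5=1, g6=1 → 1; observed 1. Eliminates g5 stuck-at-0, g5 inverted output, g6 stuck-at-0, g6 inverted output.
Test 3 (A=0, B=0, C=0): fault-free g1=1, g2=1, g3=1, g4=1, g5=1, g6=0 → 0; observed 0. Eliminates g1 inverted output.
Only g1 stuck-at-1 is consistent with every test.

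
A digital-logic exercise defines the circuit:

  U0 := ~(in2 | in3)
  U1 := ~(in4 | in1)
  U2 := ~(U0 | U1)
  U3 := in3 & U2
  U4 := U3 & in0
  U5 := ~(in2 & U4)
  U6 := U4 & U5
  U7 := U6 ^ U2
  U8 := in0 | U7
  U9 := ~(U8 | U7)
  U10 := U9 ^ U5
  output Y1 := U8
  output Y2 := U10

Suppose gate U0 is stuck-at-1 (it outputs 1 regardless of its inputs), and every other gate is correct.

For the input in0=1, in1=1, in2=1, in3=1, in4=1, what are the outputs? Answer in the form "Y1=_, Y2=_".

Y1=1, Y2=1

Propagate with U0 forced: U0=1 [stuck-at-1], U1=0, U2=0, U3=0, U4=0, U5=1, U6=0, U7=0, U8=1, U9=0, U10=1.
So the outputs are Y1=1, Y2=1. (Without the fault they would be Y1=1, Y2=0.)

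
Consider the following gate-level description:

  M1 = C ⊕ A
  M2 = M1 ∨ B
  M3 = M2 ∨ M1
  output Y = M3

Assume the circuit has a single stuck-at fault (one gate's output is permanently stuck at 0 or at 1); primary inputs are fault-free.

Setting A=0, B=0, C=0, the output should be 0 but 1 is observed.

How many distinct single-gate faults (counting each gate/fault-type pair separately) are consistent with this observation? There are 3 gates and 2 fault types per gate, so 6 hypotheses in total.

Fault-free: M1=0, M2=0, M3=0 → 0. Observed 1.
  M1 stuck-at-0: output 0 ✗
  M1 stuck-at-1: output 1 ✓
  M2 stuck-at-0: output 0 ✗
  M2 stuck-at-1: output 1 ✓
  M3 stuck-at-0: output 0 ✗
  M3 stuck-at-1: output 1 ✓
Consistent faults: {M1 stuck-at-1, M2 stuck-at-1, M3 stuck-at-1} — 3 in all.

3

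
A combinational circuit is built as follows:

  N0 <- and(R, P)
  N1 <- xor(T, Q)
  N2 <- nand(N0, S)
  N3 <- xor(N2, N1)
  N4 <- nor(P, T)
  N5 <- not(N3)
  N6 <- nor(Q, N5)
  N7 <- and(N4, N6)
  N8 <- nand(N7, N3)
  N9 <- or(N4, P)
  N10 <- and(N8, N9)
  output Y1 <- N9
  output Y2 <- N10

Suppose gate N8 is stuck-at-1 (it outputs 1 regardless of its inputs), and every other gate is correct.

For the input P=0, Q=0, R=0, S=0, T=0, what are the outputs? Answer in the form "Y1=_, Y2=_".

Propagate with N8 forced: N0=0, N1=0, N2=1, N3=1, N4=1, N5=0, N6=1, N7=1, N8=1 [stuck-at-1], N9=1, N10=1.
So the outputs are Y1=1, Y2=1. (Without the fault they would be Y1=1, Y2=0.)

Y1=1, Y2=1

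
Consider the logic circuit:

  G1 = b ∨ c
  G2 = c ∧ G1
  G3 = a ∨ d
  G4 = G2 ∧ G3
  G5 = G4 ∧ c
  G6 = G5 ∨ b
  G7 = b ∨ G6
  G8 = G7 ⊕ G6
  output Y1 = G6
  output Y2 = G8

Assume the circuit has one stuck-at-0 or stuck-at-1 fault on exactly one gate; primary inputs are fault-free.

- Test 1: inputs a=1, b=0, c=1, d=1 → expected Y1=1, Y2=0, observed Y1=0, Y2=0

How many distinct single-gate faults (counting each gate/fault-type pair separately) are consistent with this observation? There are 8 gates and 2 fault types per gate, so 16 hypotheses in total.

Fault-free: G1=1, G2=1, G3=1, G4=1, G5=1, G6=1, G7=1, G8=0 → Y1=1, Y2=0. Observed Y1=0, Y2=0.
  G1: stuck-at-0 ✓; others ✗
  G2: stuck-at-0 ✓; others ✗
  G3: stuck-at-0 ✓; others ✗
  G4: stuck-at-0 ✓; others ✗
  G5: stuck-at-0 ✓; others ✗
  G6: stuck-at-0 ✓; others ✗
  G7: none of the 2 fault types match ✗
  G8: none of the 2 fault types match ✗
Consistent faults: {G1 stuck-at-0, G2 stuck-at-0, G3 stuck-at-0, G4 stuck-at-0, G5 stuck-at-0, G6 stuck-at-0} — 6 in all.

6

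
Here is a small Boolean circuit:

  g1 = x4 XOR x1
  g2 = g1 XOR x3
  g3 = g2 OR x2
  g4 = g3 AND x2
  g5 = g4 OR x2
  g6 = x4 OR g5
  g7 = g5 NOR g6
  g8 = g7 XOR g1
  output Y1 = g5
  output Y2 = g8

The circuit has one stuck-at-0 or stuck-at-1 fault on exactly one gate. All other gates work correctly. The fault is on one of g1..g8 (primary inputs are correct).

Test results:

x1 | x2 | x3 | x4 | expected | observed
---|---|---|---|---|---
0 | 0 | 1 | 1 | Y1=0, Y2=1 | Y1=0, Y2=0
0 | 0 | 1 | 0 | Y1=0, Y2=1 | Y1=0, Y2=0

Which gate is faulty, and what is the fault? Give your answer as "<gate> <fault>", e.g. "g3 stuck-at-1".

g8 stuck-at-0

Fault-free values for test 1 (x1=0, x2=0, x3=1, x4=1): g1=1, g2=0, g3=0, g4=0, g5=0, g6=1, g7=0, g8=1, giving Y1=0, Y2=1. Observed Y1=0, Y2=0.
Test 1: faults giving observed Y1=0, Y2=0 are {g1 stuck-at-0, g6 stuck-at-0, g7 stuck-at-1, g8 stuck-at-0}.
Test 2 (x1=0, x2=0, x3=1, x4=0): fault-free g1=0, g2=1, g3=1, g4=0, g5=0, g6=0, g7=1, g8=1 → Y1=0, Y2=1; observed Y1=0, Y2=0. Eliminates g1 stuck-at-0, g6 stuck-at-0, g7 stuck-at-1.
Only g8 stuck-at-0 is consistent with every test.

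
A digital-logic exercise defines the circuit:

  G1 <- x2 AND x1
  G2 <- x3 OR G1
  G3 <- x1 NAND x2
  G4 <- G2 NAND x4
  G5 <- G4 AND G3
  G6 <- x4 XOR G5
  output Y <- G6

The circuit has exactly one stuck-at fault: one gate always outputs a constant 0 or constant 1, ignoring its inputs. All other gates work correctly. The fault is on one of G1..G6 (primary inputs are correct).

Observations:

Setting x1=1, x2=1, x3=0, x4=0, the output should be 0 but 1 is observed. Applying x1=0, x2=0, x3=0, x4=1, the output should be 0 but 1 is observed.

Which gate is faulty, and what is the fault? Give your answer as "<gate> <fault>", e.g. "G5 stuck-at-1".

Fault-free values for test 1 (x1=1, x2=1, x3=0, x4=0): G1=1, G2=1, G3=0, G4=1, G5=0, G6=0, giving Y=0. Observed 1.
Test 1: faults giving observed 1 are {G3 stuck-at-1, G5 stuck-at-1, G6 stuck-at-1}.
Test 2 (x1=0, x2=0, x3=0, x4=1): fault-free G1=0, G2=0, G3=1, G4=1, G5=1, G6=0 → 0; observed 1. Eliminates G3 stuck-at-1, G5 stuck-at-1.
Only G6 stuck-at-1 is consistent with every test.

G6 stuck-at-1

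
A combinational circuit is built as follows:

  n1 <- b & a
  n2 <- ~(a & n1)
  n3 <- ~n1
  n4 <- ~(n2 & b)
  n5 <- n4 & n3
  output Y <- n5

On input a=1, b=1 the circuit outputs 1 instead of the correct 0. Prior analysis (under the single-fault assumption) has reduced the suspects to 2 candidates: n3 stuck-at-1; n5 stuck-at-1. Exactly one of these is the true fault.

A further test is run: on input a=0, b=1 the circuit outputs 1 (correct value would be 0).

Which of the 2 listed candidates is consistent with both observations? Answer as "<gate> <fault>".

n5 stuck-at-1

Evaluate each candidate on input a=0, b=1:
  n3 stuck-at-1: n1=0, n2=1, n3=1 [stuck-at-1], n4=0, n5=0 → 0 — eliminated
  n5 stuck-at-1: n1=0, n2=1, n3=1, n4=0, n5=1 [stuck-at-1] → 1 — matches
Only n5 stuck-at-1 reproduces the observed 1.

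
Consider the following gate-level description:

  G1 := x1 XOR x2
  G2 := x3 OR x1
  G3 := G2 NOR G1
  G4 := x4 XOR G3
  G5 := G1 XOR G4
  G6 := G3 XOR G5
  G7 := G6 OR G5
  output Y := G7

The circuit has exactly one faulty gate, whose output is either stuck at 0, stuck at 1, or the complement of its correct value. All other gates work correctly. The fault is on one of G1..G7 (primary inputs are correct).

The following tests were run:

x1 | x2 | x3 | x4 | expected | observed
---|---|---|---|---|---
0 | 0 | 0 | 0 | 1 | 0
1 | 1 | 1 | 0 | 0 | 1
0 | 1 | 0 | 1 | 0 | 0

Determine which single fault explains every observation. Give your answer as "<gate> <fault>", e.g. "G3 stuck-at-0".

G2 inverted output

Fault-free values for test 1 (x1=0, x2=0, x3=0, x4=0): G1=0, G2=0, G3=1, G4=1, G5=1, G6=0, G7=1, giving Y=1. Observed 0.
Test 1: faults giving observed 0 are {G2 stuck-at-1, G2 inverted output, G3 stuck-at-0, G3 inverted output, G7 stuck-at-0, G7 inverted output}.
Test 2 (x1=1, x2=1, x3=1, x4=0): fault-free G1=0, G2=1, G3=0, G4=0, G5=0, G6=0, G7=0 → 0; observed 1. Eliminates G2 stuck-at-1, G3 stuck-at-0, G7 stuck-at-0.
Test 3 (x1=0, x2=1, x3=0, x4=1): fault-free G1=1, G2=0, G3=0, G4=1, G5=0, G6=0, G7=0 → 0; observed 0. Eliminates G3 inverted output, G7 inverted output.
Only G2 inverted output is consistent with every test.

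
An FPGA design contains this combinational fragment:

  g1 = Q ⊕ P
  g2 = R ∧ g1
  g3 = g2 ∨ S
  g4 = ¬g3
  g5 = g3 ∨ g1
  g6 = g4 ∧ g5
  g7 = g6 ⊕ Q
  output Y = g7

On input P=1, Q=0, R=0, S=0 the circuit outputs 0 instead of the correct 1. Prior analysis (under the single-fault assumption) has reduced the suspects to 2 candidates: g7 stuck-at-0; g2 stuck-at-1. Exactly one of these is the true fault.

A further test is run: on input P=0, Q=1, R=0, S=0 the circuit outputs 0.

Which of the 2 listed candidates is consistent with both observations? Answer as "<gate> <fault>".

g7 stuck-at-0

Evaluate each candidate on input P=0, Q=1, R=0, S=0:
  g7 stuck-at-0: g1=1, g2=0, g3=0, g4=1, g5=1, g6=1, g7=0 [stuck-at-0] → 0 — matches
  g2 stuck-at-1: g1=1, g2=1 [stuck-at-1], g3=1, g4=0, g5=1, g6=0, g7=1 → 1 — eliminated
Only g7 stuck-at-0 reproduces the observed 0.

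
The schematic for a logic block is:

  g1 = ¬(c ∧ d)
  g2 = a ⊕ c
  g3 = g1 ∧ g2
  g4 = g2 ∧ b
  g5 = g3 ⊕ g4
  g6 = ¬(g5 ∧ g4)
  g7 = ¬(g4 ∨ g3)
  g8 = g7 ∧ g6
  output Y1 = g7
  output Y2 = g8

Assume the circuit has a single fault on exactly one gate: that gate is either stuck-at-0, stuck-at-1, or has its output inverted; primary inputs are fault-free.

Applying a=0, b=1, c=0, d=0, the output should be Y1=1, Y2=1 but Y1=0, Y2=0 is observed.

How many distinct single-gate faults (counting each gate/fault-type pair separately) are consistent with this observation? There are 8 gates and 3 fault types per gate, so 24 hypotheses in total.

Fault-free: g1=1, g2=0, g3=0, g4=0, g5=0, g6=1, g7=1, g8=1 → Y1=1, Y2=1. Observed Y1=0, Y2=0.
  g1: none of the 3 fault types match ✗
  g2: stuck-at-1, inverted output ✓; others ✗
  g3: stuck-at-1, inverted output ✓; others ✗
  g4: stuck-at-1, inverted output ✓; others ✗
  g5: none of the 3 fault types match ✗
  g6: none of the 3 fault types match ✗
  g7: stuck-at-0, inverted output ✓; others ✗
  g8: none of the 3 fault types match ✗
Consistent faults: {g2 stuck-at-1, g2 inverted output, g3 stuck-at-1, g3 inverted output, g4 stuck-at-1, g4 inverted output, g7 stuck-at-0, g7 inverted output} — 8 in all.

8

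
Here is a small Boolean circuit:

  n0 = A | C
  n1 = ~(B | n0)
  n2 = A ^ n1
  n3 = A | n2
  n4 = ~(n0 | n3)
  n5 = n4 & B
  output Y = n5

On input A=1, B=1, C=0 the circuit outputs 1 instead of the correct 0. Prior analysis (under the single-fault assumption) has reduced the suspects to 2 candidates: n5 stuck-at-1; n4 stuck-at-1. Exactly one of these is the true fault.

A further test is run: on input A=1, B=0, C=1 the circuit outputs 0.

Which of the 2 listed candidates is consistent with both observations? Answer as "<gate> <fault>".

n4 stuck-at-1

Evaluate each candidate on input A=1, B=0, C=1:
  n5 stuck-at-1: n0=1, n1=0, n2=1, n3=1, n4=0, n5=1 [stuck-at-1] → 1 — eliminated
  n4 stuck-at-1: n0=1, n1=0, n2=1, n3=1, n4=1 [stuck-at-1], n5=0 → 0 — matches
Only n4 stuck-at-1 reproduces the observed 0.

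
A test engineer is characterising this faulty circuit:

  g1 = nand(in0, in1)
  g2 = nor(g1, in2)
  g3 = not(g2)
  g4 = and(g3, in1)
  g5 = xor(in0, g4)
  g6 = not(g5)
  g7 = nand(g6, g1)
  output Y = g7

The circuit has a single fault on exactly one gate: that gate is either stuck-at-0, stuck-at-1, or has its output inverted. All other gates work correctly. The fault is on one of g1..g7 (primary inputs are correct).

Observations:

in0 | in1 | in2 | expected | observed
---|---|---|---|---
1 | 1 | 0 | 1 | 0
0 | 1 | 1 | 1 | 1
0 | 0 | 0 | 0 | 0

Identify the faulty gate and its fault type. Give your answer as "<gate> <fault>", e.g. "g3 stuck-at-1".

g1 stuck-at-1

Fault-free values for test 1 (in0=1, in1=1, in2=0): g1=0, g2=1, g3=0, g4=0, g5=1, g6=0, g7=1, giving Y=1. Observed 0.
Test 1: faults giving observed 0 are {g1 stuck-at-1, g1 inverted output, g7 stuck-at-0, g7 inverted output}.
Test 2 (in0=0, in1=1, in2=1): fault-free g1=1, g2=0, g3=1, g4=1, g5=1, g6=0, g7=1 → 1; observed 1. Eliminates g7 stuck-at-0, g7 inverted output.
Test 3 (in0=0, in1=0, in2=0): fault-free g1=1, g2=0, g3=1, g4=0, g5=0, g6=1, g7=0 → 0; observed 0. Eliminates g1 inverted output.
Only g1 stuck-at-1 is consistent with every test.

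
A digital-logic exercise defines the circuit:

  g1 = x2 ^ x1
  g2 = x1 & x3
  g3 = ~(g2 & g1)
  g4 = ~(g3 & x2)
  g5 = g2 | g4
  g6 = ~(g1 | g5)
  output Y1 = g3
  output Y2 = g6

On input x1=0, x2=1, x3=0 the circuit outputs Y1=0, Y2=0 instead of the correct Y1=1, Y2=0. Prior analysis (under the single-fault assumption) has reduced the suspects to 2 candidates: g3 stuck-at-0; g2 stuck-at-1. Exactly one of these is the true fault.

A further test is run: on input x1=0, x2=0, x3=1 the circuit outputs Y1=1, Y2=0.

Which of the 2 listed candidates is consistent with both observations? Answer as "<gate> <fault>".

g2 stuck-at-1

Evaluate each candidate on input x1=0, x2=0, x3=1:
  g3 stuck-at-0: g1=0, g2=0, g3=0 [stuck-at-0], g4=1, g5=1, g6=0 → Y1=0, Y2=0 — eliminated
  g2 stuck-at-1: g1=0, g2=1 [stuck-at-1], g3=1, g4=1, g5=1, g6=0 → Y1=1, Y2=0 — matches
Only g2 stuck-at-1 reproduces the observed Y1=1, Y2=0.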